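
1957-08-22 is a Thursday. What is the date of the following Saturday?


Current: Thursday
Target: Saturday
Days ahead: 2

Next Saturday: 1957-08-24


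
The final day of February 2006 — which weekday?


February 2006 has 28 days
Anchor: Jan 1, 2006. With p = 2006 - 1 = 2005: (p + p//4 - p//100 + p//400) mod 7 = (2005 + 501 - 20 + 5) mod 7 = 2491 mod 7 = 6 -> Sunday (Mon=0 ... Sun=6)
Days before February (Jan): 31; February 1 index = (6 + 31) mod 7 = 2 -> Wednesday
Last day offset: 28 - 1 = 27 days
Weekday index = (2 + 27) mod 7 = 1

Tuesday, February 28


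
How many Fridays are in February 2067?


February 2067 has 28 days
Anchor: Jan 1, 2067. With p = 2067 - 1 = 2066: (p + p//4 - p//100 + p//400) mod 7 = (2066 + 516 - 20 + 5) mod 7 = 2567 mod 7 = 5 -> Saturday (Mon=0 ... Sun=6)
Days before February (Jan): 31; February 1 index = (5 + 31) mod 7 = 1 -> Tuesday
First Friday is February 4
Fridays: 4, 11, 18, 25

4 Fridays


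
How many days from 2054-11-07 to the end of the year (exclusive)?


Day of year: 311 of 365
Remaining = 365 - 311

54 days


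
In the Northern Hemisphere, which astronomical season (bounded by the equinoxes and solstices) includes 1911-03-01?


Date: March 1
Astronomical Winter (approx.; exact equinox/solstice day varies by year): December 21 to March 19
March 1 falls within the Winter window

Winter


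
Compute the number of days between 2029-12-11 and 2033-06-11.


From 2029-12-11 to 2033-06-11
2029-12-11: days before December = 31 + 28 + 31 + 30 + 31 + 30 + 31 + 31 + 30 + 31 + 30 = 334 (2029 is not a leap year); day of year = 334 + 11 = 345
2033-06-11: days before June = 31 + 28 + 31 + 30 + 31 = 151 (2033 is not a leap year); day of year = 151 + 11 = 162
Rest of 2029: 365 - 345 = 20
Full years 2030 (365), 2031 (365), 2032 (366): 1096
Total = 20 + 1096 + 162 = 1278

1278 days


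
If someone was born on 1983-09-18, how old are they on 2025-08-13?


Birth: 1983-09-18
Reference: 2025-08-13
Year difference: 2025 - 1983 = 42
Birthday not yet reached in 2025, subtract 1

41 years old


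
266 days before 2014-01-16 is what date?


Start: 2014-01-16, subtract 266 days
Back 16 days from January 16 reaches December 31, 2013 -> 250 left
December 2013 has 31 days -> back to November 30, 2013 -> 219 left
November 2013 has 30 days -> back to October 31, 2013 -> 189 left
October 2013 has 31 days -> back to September 30, 2013 -> 158 left
September 2013 has 30 days -> back to August 31, 2013 -> 128 left
August 2013 has 31 days -> back to July 31, 2013 -> 97 left
July 2013 has 31 days -> back to June 30, 2013 -> 66 left
June 2013 has 30 days -> back to May 31, 2013 -> 36 left
May 2013 has 31 days -> back to April 30, 2013 -> 5 left
April 2013: 30 - 5 = 25 -> lands on April 25

Result: 2013-04-25


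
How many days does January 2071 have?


January 2071

31 days


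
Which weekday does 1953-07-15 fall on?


Date: July 15, 1953
Anchor: Jan 1, 1953. With p = 1953 - 1 = 1952: (p + p//4 - p//100 + p//400) mod 7 = (1952 + 488 - 19 + 4) mod 7 = 2425 mod 7 = 3 -> Thursday (Mon=0 ... Sun=6)
Days before July (Jan-Jun): 181; offset = 181 + 15 - 1 = 195
Weekday index = (3 + 195) mod 7 = 2

Day of the week: Wednesday


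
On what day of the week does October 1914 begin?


Target: October 1, 1914
Anchor: Jan 1, 1914. With p = 1914 - 1 = 1913: (p + p//4 - p//100 + p//400) mod 7 = (1913 + 478 - 19 + 4) mod 7 = 2376 mod 7 = 3 -> Thursday (Mon=0 ... Sun=6)
Days before October (Jan-Sep): 273 days
Weekday index = (3 + 273) mod 7 = 3

Thursday


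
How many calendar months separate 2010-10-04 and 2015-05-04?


From October 2010 to May 2015
5 years * 12 = 60 months, minus 5 months = 55

55 months


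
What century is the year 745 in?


Century = (year - 1) // 100 + 1
= (745 - 1) // 100 + 1
= 744 // 100 + 1
= 7 + 1

8th century


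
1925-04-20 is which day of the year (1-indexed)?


Date: April 20, 1925
Days in months 1 through 3: 90
Plus 20 days in April

Day of year: 110


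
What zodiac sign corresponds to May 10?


Date: May 10
Conventional tropical zodiac dates: Taurus from April 20 onward; Gemini starts May 21
May 10 falls within the Taurus range

Taurus


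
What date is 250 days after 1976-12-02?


Start: 1976-12-02, add 250 days
December 1976 has 31 days: 31 - 2 = 29 days to December 31 -> 221 left
January 1977 has 31 days -> 190 left
February 1977 has 28 days -> 162 left
March 1977 has 31 days -> 131 left
April 1977 has 30 days -> 101 left
May 1977 has 31 days -> 70 left
June 1977 has 30 days -> 40 left
July 1977 has 31 days -> 9 left
August 1977: 9 <= 31 -> lands on August 9

Result: 1977-08-09


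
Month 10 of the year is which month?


Month 10 of 12

October


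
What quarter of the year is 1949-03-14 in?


Month: March (month 3)
Q1: Jan-Mar, Q2: Apr-Jun, Q3: Jul-Sep, Q4: Oct-Dec

Q1


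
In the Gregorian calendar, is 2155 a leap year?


Gregorian leap year rule: divisible by 4, but not by 100, unless also by 400.
2155 is not divisible by 4 -> not a leap year

No


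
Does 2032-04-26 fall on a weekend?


Anchor: Jan 1, 2032. With p = 2032 - 1 = 2031: (p + p//4 - p//100 + p//400) mod 7 = (2031 + 507 - 20 + 5) mod 7 = 2523 mod 7 = 3 -> Thursday (Mon=0 ... Sun=6)
Day of year: 117; offset = 116
Weekday index = (3 + 116) mod 7 = 0 -> Monday
Weekend days: Saturday, Sunday

No


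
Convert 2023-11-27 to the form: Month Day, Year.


ISO 2023-11-27 parses as year=2023, month=11, day=27
Month 11 -> November

November 27, 2023


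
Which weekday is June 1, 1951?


Target: June 1, 1951
Anchor: Jan 1, 1951. With p = 1951 - 1 = 1950: (p + p//4 - p//100 + p//400) mod 7 = (1950 + 487 - 19 + 4) mod 7 = 2422 mod 7 = 0 -> Monday (Mon=0 ... Sun=6)
Days before June (Jan-May): 151 days
Weekday index = (0 + 151) mod 7 = 4

Friday


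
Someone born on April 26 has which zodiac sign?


Date: April 26
Conventional tropical zodiac dates: Taurus from April 20 onward; Gemini starts May 21
April 26 falls within the Taurus range

Taurus


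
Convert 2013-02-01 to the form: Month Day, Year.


ISO 2013-02-01 parses as year=2013, month=02, day=01
Month 2 -> February

February 1, 2013


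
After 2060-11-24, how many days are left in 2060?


Day of year: 329 of 366
Remaining = 366 - 329

37 days


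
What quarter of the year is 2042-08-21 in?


Month: August (month 8)
Q1: Jan-Mar, Q2: Apr-Jun, Q3: Jul-Sep, Q4: Oct-Dec

Q3


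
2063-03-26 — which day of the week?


Date: March 26, 2063
Anchor: Jan 1, 2063. With p = 2063 - 1 = 2062: (p + p//4 - p//100 + p//400) mod 7 = (2062 + 515 - 20 + 5) mod 7 = 2562 mod 7 = 0 -> Monday (Mon=0 ... Sun=6)
Days before March (Jan-Feb): 59; offset = 59 + 26 - 1 = 84
Weekday index = (0 + 84) mod 7 = 0

Day of the week: Monday


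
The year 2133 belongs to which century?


Century = (year - 1) // 100 + 1
= (2133 - 1) // 100 + 1
= 2132 // 100 + 1
= 21 + 1

22nd century


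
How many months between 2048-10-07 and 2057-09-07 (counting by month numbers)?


From October 2048 to September 2057
9 years * 12 = 108 months, minus 1 month = 107

107 months


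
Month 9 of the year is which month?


Month 9 of 12

September


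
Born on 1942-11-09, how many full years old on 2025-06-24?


Birth: 1942-11-09
Reference: 2025-06-24
Year difference: 2025 - 1942 = 83
Birthday not yet reached in 2025, subtract 1

82 years old


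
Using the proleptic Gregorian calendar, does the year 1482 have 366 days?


Gregorian leap year rule: divisible by 4, but not by 100, unless also by 400.
1482 is not divisible by 4 -> not a leap year

No


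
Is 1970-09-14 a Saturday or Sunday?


Anchor: Jan 1, 1970. With p = 1970 - 1 = 1969: (p + p//4 - p//100 + p//400) mod 7 = (1969 + 492 - 19 + 4) mod 7 = 2446 mod 7 = 3 -> Thursday (Mon=0 ... Sun=6)
Day of year: 257; offset = 256
Weekday index = (3 + 256) mod 7 = 0 -> Monday
Weekend days: Saturday, Sunday

No


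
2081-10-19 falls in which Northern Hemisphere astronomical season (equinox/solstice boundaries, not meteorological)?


Date: October 19
Astronomical Autumn (approx.; exact equinox/solstice day varies by year): September 22 to December 20
October 19 falls within the Autumn window

Autumn


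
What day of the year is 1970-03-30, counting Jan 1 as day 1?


Date: March 30, 1970
Days in months 1 through 2: 59
Plus 30 days in March

Day of year: 89


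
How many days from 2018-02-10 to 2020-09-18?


From 2018-02-10 to 2020-09-18
2018-02-10: days before February = 31; day of year = 31 + 10 = 41
2020-09-18: days before September = 31 + 29 + 31 + 30 + 31 + 30 + 31 + 31 = 244 (2020 is a leap year); day of year = 244 + 18 = 262
Rest of 2018: 365 - 41 = 324
Full years 2019 (365): 365
Total = 324 + 365 + 262 = 951

951 days


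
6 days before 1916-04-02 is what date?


Start: 1916-04-02, subtract 6 days
Back 2 days from April 2 reaches March 31, 1916 -> 4 left
March 1916: 31 - 4 = 27 -> lands on March 27

Result: 1916-03-27


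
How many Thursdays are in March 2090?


March 2090 has 31 days
Anchor: Jan 1, 2090. With p = 2090 - 1 = 2089: (p + p//4 - p//100 + p//400) mod 7 = (2089 + 522 - 20 + 5) mod 7 = 2596 mod 7 = 6 -> Sunday (Mon=0 ... Sun=6)
Days before March (Jan-Feb): 59; March 1 index = (6 + 59) mod 7 = 2 -> Wednesday
First Thursday is March 2
Thursdays: 2, 9, 16, 23, 30

5 Thursdays


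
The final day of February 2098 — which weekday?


February 2098 has 28 days
Anchor: Jan 1, 2098. With p = 2098 - 1 = 2097: (p + p//4 - p//100 + p//400) mod 7 = (2097 + 524 - 20 + 5) mod 7 = 2606 mod 7 = 2 -> Wednesday (Mon=0 ... Sun=6)
Days before February (Jan): 31; February 1 index = (2 + 31) mod 7 = 5 -> Saturday
Last day offset: 28 - 1 = 27 days
Weekday index = (5 + 27) mod 7 = 4

Friday, February 28


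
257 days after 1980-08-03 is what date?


Start: 1980-08-03, add 257 days
August 1980 has 31 days: 31 - 3 = 28 days to August 31 -> 229 left
September 1980 has 30 days -> 199 left
October 1980 has 31 days -> 168 left
November 1980 has 30 days -> 138 left
December 1980 has 31 days -> 107 left
January 1981 has 31 days -> 76 left
February 1981 has 28 days -> 48 left
March 1981 has 31 days -> 17 left
April 1981: 17 <= 30 -> lands on April 17

Result: 1981-04-17


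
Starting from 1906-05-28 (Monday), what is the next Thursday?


Current: Monday
Target: Thursday
Days ahead: 3

Next Thursday: 1906-05-31


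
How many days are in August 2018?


August 2018

31 days


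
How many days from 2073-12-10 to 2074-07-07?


From 2073-12-10 to 2074-07-07
2073-12-10: days before December = 31 + 28 + 31 + 30 + 31 + 30 + 31 + 31 + 30 + 31 + 30 = 334 (2073 is not a leap year); day of year = 334 + 10 = 344
2074-07-07: days before July = 31 + 28 + 31 + 30 + 31 + 30 = 181 (2074 is not a leap year); day of year = 181 + 7 = 188
Rest of 2073: 365 - 344 = 21
Total = 21 + 188 = 209

209 days


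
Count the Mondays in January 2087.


January 2087 has 31 days
Anchor: Jan 1, 2087. With p = 2087 - 1 = 2086: (p + p//4 - p//100 + p//400) mod 7 = (2086 + 521 - 20 + 5) mod 7 = 2592 mod 7 = 2 -> Wednesday (Mon=0 ... Sun=6)
January 1 is the anchor itself -> Wednesday
First Monday is January 6
Mondays: 6, 13, 20, 27

4 Mondays


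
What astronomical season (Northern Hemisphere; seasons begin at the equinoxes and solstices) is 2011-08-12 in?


Date: August 12
Astronomical Summer (approx.; exact equinox/solstice day varies by year): June 21 to September 21
August 12 falls within the Summer window

Summer


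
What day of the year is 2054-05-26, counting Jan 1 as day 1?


Date: May 26, 2054
Days in months 1 through 4: 120
Plus 26 days in May

Day of year: 146


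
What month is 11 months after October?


October is month 10
10 + 11 = 21; wrap: 21 - 12 = 9

September


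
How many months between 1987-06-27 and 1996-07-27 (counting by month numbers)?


From June 1987 to July 1996
9 years * 12 = 108 months, plus 1 month = 109

109 months


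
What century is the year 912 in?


Century = (year - 1) // 100 + 1
= (912 - 1) // 100 + 1
= 911 // 100 + 1
= 9 + 1

10th century


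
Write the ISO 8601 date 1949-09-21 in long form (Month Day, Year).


ISO 1949-09-21 parses as year=1949, month=09, day=21
Month 9 -> September

September 21, 1949


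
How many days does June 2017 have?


June 2017

30 days


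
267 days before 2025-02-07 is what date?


Start: 2025-02-07, subtract 267 days
Back 7 days from February 7 reaches January 31, 2025 -> 260 left
January 2025 has 31 days -> back to December 31, 2024 -> 229 left
December 2024 has 31 days -> back to November 30, 2024 -> 198 left
November 2024 has 30 days -> back to October 31, 2024 -> 168 left
October 2024 has 31 days -> back to September 30, 2024 -> 137 left
September 2024 has 30 days -> back to August 31, 2024 -> 107 left
August 2024 has 31 days -> back to July 31, 2024 -> 76 left
July 2024 has 31 days -> back to June 30, 2024 -> 45 left
June 2024 has 30 days -> back to May 31, 2024 -> 15 left
May 2024: 31 - 15 = 16 -> lands on May 16

Result: 2024-05-16


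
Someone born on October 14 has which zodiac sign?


Date: October 14
Conventional tropical zodiac dates: Libra from September 23 onward; Scorpio starts October 23
October 14 falls within the Libra range

Libra


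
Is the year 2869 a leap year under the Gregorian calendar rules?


Gregorian leap year rule: divisible by 4, but not by 100, unless also by 400.
2869 is not divisible by 4 -> not a leap year

No


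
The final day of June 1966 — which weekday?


June 1966 has 30 days
Anchor: Jan 1, 1966. With p = 1966 - 1 = 1965: (p + p//4 - p//100 + p//400) mod 7 = (1965 + 491 - 19 + 4) mod 7 = 2441 mod 7 = 5 -> Saturday (Mon=0 ... Sun=6)
Days before June (Jan-May): 151; June 1 index = (5 + 151) mod 7 = 2 -> Wednesday
Last day offset: 30 - 1 = 29 days
Weekday index = (2 + 29) mod 7 = 3

Thursday, June 30


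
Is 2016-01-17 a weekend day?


Anchor: Jan 1, 2016. With p = 2016 - 1 = 2015: (p + p//4 - p//100 + p//400) mod 7 = (2015 + 503 - 20 + 5) mod 7 = 2503 mod 7 = 4 -> Friday (Mon=0 ... Sun=6)
Day of year: 17; offset = 16
Weekday index = (4 + 16) mod 7 = 6 -> Sunday
Weekend days: Saturday, Sunday

Yes


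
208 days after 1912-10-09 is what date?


Start: 1912-10-09, add 208 days
October 1912 has 31 days: 31 - 9 = 22 days to October 31 -> 186 left
November 1912 has 30 days -> 156 left
December 1912 has 31 days -> 125 left
January 1913 has 31 days -> 94 left
February 1913 has 28 days -> 66 left
March 1913 has 31 days -> 35 left
April 1913 has 30 days -> 5 left
May 1913: 5 <= 31 -> lands on May 5

Result: 1913-05-05


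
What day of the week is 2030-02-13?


Date: February 13, 2030
Anchor: Jan 1, 2030. With p = 2030 - 1 = 2029: (p + p//4 - p//100 + p//400) mod 7 = (2029 + 507 - 20 + 5) mod 7 = 2521 mod 7 = 1 -> Tuesday (Mon=0 ... Sun=6)
Days before February (Jan): 31; offset = 31 + 13 - 1 = 43
Weekday index = (1 + 43) mod 7 = 2

Day of the week: Wednesday


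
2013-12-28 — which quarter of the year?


Month: December (month 12)
Q1: Jan-Mar, Q2: Apr-Jun, Q3: Jul-Sep, Q4: Oct-Dec

Q4


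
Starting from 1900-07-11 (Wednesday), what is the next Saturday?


Current: Wednesday
Target: Saturday
Days ahead: 3

Next Saturday: 1900-07-14


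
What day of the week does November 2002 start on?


Target: November 1, 2002
Anchor: Jan 1, 2002. With p = 2002 - 1 = 2001: (p + p//4 - p//100 + p//400) mod 7 = (2001 + 500 - 20 + 5) mod 7 = 2486 mod 7 = 1 -> Tuesday (Mon=0 ... Sun=6)
Days before November (Jan-Oct): 304 days
Weekday index = (1 + 304) mod 7 = 4

Friday


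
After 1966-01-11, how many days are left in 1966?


Day of year: 11 of 365
Remaining = 365 - 11

354 days


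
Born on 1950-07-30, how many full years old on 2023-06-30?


Birth: 1950-07-30
Reference: 2023-06-30
Year difference: 2023 - 1950 = 73
Birthday not yet reached in 2023, subtract 1

72 years old


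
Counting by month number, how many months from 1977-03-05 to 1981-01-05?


From March 1977 to January 1981
4 years * 12 = 48 months, minus 2 months = 46

46 months


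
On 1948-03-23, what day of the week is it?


Date: March 23, 1948
Anchor: Jan 1, 1948. With p = 1948 - 1 = 1947: (p + p//4 - p//100 + p//400) mod 7 = (1947 + 486 - 19 + 4) mod 7 = 2418 mod 7 = 3 -> Thursday (Mon=0 ... Sun=6)
Days before March (Jan-Feb): 60; offset = 60 + 23 - 1 = 82
Weekday index = (3 + 82) mod 7 = 1

Day of the week: Tuesday


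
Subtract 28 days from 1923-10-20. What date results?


Start: 1923-10-20, subtract 28 days
Back 20 days from October 20 reaches September 30, 1923 -> 8 left
September 1923: 30 - 8 = 22 -> lands on September 22

Result: 1923-09-22


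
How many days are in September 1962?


September 1962

30 days


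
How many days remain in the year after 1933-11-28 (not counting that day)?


Day of year: 332 of 365
Remaining = 365 - 332

33 days


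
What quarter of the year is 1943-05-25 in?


Month: May (month 5)
Q1: Jan-Mar, Q2: Apr-Jun, Q3: Jul-Sep, Q4: Oct-Dec

Q2


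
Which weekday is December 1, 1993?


Target: December 1, 1993
Anchor: Jan 1, 1993. With p = 1993 - 1 = 1992: (p + p//4 - p//100 + p//400) mod 7 = (1992 + 498 - 19 + 4) mod 7 = 2475 mod 7 = 4 -> Friday (Mon=0 ... Sun=6)
Days before December (Jan-Nov): 334 days
Weekday index = (4 + 334) mod 7 = 2

Wednesday


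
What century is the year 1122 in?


Century = (year - 1) // 100 + 1
= (1122 - 1) // 100 + 1
= 1121 // 100 + 1
= 11 + 1

12th century


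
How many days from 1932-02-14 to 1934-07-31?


From 1932-02-14 to 1934-07-31
1932-02-14: days before February = 31; day of year = 31 + 14 = 45
1934-07-31: days before July = 31 + 28 + 31 + 30 + 31 + 30 = 181 (1934 is not a leap year); day of year = 181 + 31 = 212
Rest of 1932: 366 - 45 = 321
Full years 1933 (365): 365
Total = 321 + 365 + 212 = 898

898 days


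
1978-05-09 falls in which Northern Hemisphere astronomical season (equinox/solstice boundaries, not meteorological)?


Date: May 9
Astronomical Spring (approx.; exact equinox/solstice day varies by year): March 20 to June 20
May 9 falls within the Spring window

Spring


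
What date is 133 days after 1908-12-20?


Start: 1908-12-20, add 133 days
December 1908 has 31 days: 31 - 20 = 11 days to December 31 -> 122 left
January 1909 has 31 days -> 91 left
February 1909 has 28 days -> 63 left
March 1909 has 31 days -> 32 left
April 1909 has 30 days -> 2 left
May 1909: 2 <= 31 -> lands on May 2

Result: 1909-05-02


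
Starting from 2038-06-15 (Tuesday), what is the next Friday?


Current: Tuesday
Target: Friday
Days ahead: 3

Next Friday: 2038-06-18


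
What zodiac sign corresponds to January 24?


Date: January 24
Conventional tropical zodiac dates: Aquarius from January 20 onward; Pisces starts February 19
January 24 falls within the Aquarius range

Aquarius


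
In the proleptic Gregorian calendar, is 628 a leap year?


Gregorian leap year rule: divisible by 4, but not by 100, unless also by 400.
628 is divisible by 4 but not 100 -> leap year

Yes


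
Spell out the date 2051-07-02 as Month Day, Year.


ISO 2051-07-02 parses as year=2051, month=07, day=02
Month 7 -> July

July 2, 2051


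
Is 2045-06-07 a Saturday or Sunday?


Anchor: Jan 1, 2045. With p = 2045 - 1 = 2044: (p + p//4 - p//100 + p//400) mod 7 = (2044 + 511 - 20 + 5) mod 7 = 2540 mod 7 = 6 -> Sunday (Mon=0 ... Sun=6)
Day of year: 158; offset = 157
Weekday index = (6 + 157) mod 7 = 2 -> Wednesday
Weekend days: Saturday, Sunday

No


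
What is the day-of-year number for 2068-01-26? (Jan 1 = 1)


Date: January 26, 2068
No months before January
Plus 26 days in January

Day of year: 26


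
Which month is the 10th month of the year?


Month 10 of 12

October


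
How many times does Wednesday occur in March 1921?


March 1921 has 31 days
Anchor: Jan 1, 1921. With p = 1921 - 1 = 1920: (p + p//4 - p//100 + p//400) mod 7 = (1920 + 480 - 19 + 4) mod 7 = 2385 mod 7 = 5 -> Saturday (Mon=0 ... Sun=6)
Days before March (Jan-Feb): 59; March 1 index = (5 + 59) mod 7 = 1 -> Tuesday
First Wednesday is March 2
Wednesdays: 2, 9, 16, 23, 30

5 Wednesdays


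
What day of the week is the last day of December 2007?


December 2007 has 31 days
Anchor: Jan 1, 2007. With p = 2007 - 1 = 2006: (p + p//4 - p//100 + p//400) mod 7 = (2006 + 501 - 20 + 5) mod 7 = 2492 mod 7 = 0 -> Monday (Mon=0 ... Sun=6)
Days before December (Jan-Nov): 334; December 1 index = (0 + 334) mod 7 = 5 -> Saturday
Last day offset: 31 - 1 = 30 days
Weekday index = (5 + 30) mod 7 = 0

Monday, December 31


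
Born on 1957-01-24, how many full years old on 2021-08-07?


Birth: 1957-01-24
Reference: 2021-08-07
Year difference: 2021 - 1957 = 64

64 years old


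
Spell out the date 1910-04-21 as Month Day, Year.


ISO 1910-04-21 parses as year=1910, month=04, day=21
Month 4 -> April

April 21, 1910


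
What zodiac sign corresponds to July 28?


Date: July 28
Conventional tropical zodiac dates: Leo from July 23 onward; Virgo starts August 23
July 28 falls within the Leo range

Leo


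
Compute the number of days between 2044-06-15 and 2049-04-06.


From 2044-06-15 to 2049-04-06
2044-06-15: days before June = 31 + 29 + 31 + 30 + 31 = 152 (2044 is a leap year); day of year = 152 + 15 = 167
2049-04-06: days before April = 31 + 28 + 31 = 90 (2049 is not a leap year); day of year = 90 + 6 = 96
Rest of 2044: 366 - 167 = 199
Full years 2045 (365), 2046 (365), 2047 (365), 2048 (366): 1461
Total = 199 + 1461 + 96 = 1756

1756 days


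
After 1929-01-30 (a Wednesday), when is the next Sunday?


Current: Wednesday
Target: Sunday
Days ahead: 4

Next Sunday: 1929-02-03


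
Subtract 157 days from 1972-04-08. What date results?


Start: 1972-04-08, subtract 157 days
Back 8 days from April 8 reaches March 31, 1972 -> 149 left
March 1972 has 31 days -> back to February 29, 1972 -> 118 left
February 1972 has 29 days -> back to January 31, 1972 -> 89 left
January 1972 has 31 days -> back to December 31, 1971 -> 58 left
December 1971 has 31 days -> back to November 30, 1971 -> 27 left
November 1971: 30 - 27 = 3 -> lands on November 3

Result: 1971-11-03


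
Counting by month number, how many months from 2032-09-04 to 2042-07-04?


From September 2032 to July 2042
10 years * 12 = 120 months, minus 2 months = 118

118 months


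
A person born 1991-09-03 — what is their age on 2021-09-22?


Birth: 1991-09-03
Reference: 2021-09-22
Year difference: 2021 - 1991 = 30

30 years old


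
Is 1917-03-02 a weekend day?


Anchor: Jan 1, 1917. With p = 1917 - 1 = 1916: (p + p//4 - p//100 + p//400) mod 7 = (1916 + 479 - 19 + 4) mod 7 = 2380 mod 7 = 0 -> Monday (Mon=0 ... Sun=6)
Day of year: 61; offset = 60
Weekday index = (0 + 60) mod 7 = 4 -> Friday
Weekend days: Saturday, Sunday

No


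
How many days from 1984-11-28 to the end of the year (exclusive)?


Day of year: 333 of 366
Remaining = 366 - 333

33 days


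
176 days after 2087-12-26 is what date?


Start: 2087-12-26, add 176 days
December 2087 has 31 days: 31 - 26 = 5 days to December 31 -> 171 left
January 2088 has 31 days -> 140 left
February 2088 has 29 days -> 111 left
March 2088 has 31 days -> 80 left
April 2088 has 30 days -> 50 left
May 2088 has 31 days -> 19 left
June 2088: 19 <= 30 -> lands on June 19

Result: 2088-06-19


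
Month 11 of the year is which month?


Month 11 of 12

November


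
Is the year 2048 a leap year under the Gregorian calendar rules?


Gregorian leap year rule: divisible by 4, but not by 100, unless also by 400.
2048 is divisible by 4 but not 100 -> leap year

Yes


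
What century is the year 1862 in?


Century = (year - 1) // 100 + 1
= (1862 - 1) // 100 + 1
= 1861 // 100 + 1
= 18 + 1

19th century


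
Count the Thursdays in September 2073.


September 2073 has 30 days
Anchor: Jan 1, 2073. With p = 2073 - 1 = 2072: (p + p//4 - p//100 + p//400) mod 7 = (2072 + 518 - 20 + 5) mod 7 = 2575 mod 7 = 6 -> Sunday (Mon=0 ... Sun=6)
Days before September (Jan-Aug): 243; September 1 index = (6 + 243) mod 7 = 4 -> Friday
First Thursday is September 7
Thursdays: 7, 14, 21, 28

4 Thursdays


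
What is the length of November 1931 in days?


November 1931

30 days


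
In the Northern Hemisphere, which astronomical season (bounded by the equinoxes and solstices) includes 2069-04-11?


Date: April 11
Astronomical Spring (approx.; exact equinox/solstice day varies by year): March 20 to June 20
April 11 falls within the Spring window

Spring


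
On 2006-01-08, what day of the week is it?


Date: January 8, 2006
Anchor: Jan 1, 2006. With p = 2006 - 1 = 2005: (p + p//4 - p//100 + p//400) mod 7 = (2005 + 501 - 20 + 5) mod 7 = 2491 mod 7 = 6 -> Sunday (Mon=0 ... Sun=6)
Days into year = 8 - 1 = 7
Weekday index = (6 + 7) mod 7 = 6

Day of the week: Sunday


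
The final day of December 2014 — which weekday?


December 2014 has 31 days
Anchor: Jan 1, 2014. With p = 2014 - 1 = 2013: (p + p//4 - p//100 + p//400) mod 7 = (2013 + 503 - 20 + 5) mod 7 = 2501 mod 7 = 2 -> Wednesday (Mon=0 ... Sun=6)
Days before December (Jan-Nov): 334; December 1 index = (2 + 334) mod 7 = 0 -> Monday
Last day offset: 31 - 1 = 30 days
Weekday index = (0 + 30) mod 7 = 2

Wednesday, December 31


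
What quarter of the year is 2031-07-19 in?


Month: July (month 7)
Q1: Jan-Mar, Q2: Apr-Jun, Q3: Jul-Sep, Q4: Oct-Dec

Q3


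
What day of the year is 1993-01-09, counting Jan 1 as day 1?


Date: January 9, 1993
No months before January
Plus 9 days in January

Day of year: 9


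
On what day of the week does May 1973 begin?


Target: May 1, 1973
Anchor: Jan 1, 1973. With p = 1973 - 1 = 1972: (p + p//4 - p//100 + p//400) mod 7 = (1972 + 493 - 19 + 4) mod 7 = 2450 mod 7 = 0 -> Monday (Mon=0 ... Sun=6)
Days before May (Jan-Apr): 120 days
Weekday index = (0 + 120) mod 7 = 1

Tuesday


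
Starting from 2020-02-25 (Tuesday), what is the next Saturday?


Current: Tuesday
Target: Saturday
Days ahead: 4

Next Saturday: 2020-02-29


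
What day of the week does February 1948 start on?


Target: February 1, 1948
Anchor: Jan 1, 1948. With p = 1948 - 1 = 1947: (p + p//4 - p//100 + p//400) mod 7 = (1947 + 486 - 19 + 4) mod 7 = 2418 mod 7 = 3 -> Thursday (Mon=0 ... Sun=6)
Days before February (Jan): 31 days
Weekday index = (3 + 31) mod 7 = 6

Sunday


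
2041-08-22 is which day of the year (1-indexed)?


Date: August 22, 2041
Days in months 1 through 7: 212
Plus 22 days in August

Day of year: 234


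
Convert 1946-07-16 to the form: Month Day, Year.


ISO 1946-07-16 parses as year=1946, month=07, day=16
Month 7 -> July

July 16, 1946


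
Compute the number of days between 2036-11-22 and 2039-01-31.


From 2036-11-22 to 2039-01-31
2036-11-22: days before November = 31 + 29 + 31 + 30 + 31 + 30 + 31 + 31 + 30 + 31 = 305 (2036 is a leap year); day of year = 305 + 22 = 327
2039-01-31: day of year = 31
Rest of 2036: 366 - 327 = 39
Full years 2037 (365), 2038 (365): 730
Total = 39 + 730 + 31 = 800

800 days


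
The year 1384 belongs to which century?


Century = (year - 1) // 100 + 1
= (1384 - 1) // 100 + 1
= 1383 // 100 + 1
= 13 + 1

14th century


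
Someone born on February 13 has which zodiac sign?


Date: February 13
Conventional tropical zodiac dates: Aquarius from January 20 onward; Pisces starts February 19
February 13 falls within the Aquarius range

Aquarius


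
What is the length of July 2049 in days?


July 2049

31 days


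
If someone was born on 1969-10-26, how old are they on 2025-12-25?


Birth: 1969-10-26
Reference: 2025-12-25
Year difference: 2025 - 1969 = 56

56 years old


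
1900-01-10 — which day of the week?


Date: January 10, 1900
Anchor: Jan 1, 1900. With p = 1900 - 1 = 1899: (p + p//4 - p//100 + p//400) mod 7 = (1899 + 474 - 18 + 4) mod 7 = 2359 mod 7 = 0 -> Monday (Mon=0 ... Sun=6)
Days into year = 10 - 1 = 9
Weekday index = (0 + 9) mod 7 = 2

Day of the week: Wednesday


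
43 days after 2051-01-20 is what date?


Start: 2051-01-20, add 43 days
January 2051 has 31 days: 31 - 20 = 11 days to January 31 -> 32 left
February 2051 has 28 days -> 4 left
March 2051: 4 <= 31 -> lands on March 4

Result: 2051-03-04


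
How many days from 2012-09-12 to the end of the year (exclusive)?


Day of year: 256 of 366
Remaining = 366 - 256

110 days


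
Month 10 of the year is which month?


Month 10 of 12

October


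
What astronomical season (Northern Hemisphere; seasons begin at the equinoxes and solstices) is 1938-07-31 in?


Date: July 31
Astronomical Summer (approx.; exact equinox/solstice day varies by year): June 21 to September 21
July 31 falls within the Summer window

Summer


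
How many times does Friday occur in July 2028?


July 2028 has 31 days
Anchor: Jan 1, 2028. With p = 2028 - 1 = 2027: (p + p//4 - p//100 + p//400) mod 7 = (2027 + 506 - 20 + 5) mod 7 = 2518 mod 7 = 5 -> Saturday (Mon=0 ... Sun=6)
Days before July (Jan-Jun): 182; July 1 index = (5 + 182) mod 7 = 5 -> Saturday
First Friday is July 7
Fridays: 7, 14, 21, 28

4 Fridays


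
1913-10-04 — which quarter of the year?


Month: October (month 10)
Q1: Jan-Mar, Q2: Apr-Jun, Q3: Jul-Sep, Q4: Oct-Dec

Q4


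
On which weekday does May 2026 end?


May 2026 has 31 days
Anchor: Jan 1, 2026. With p = 2026 - 1 = 2025: (p + p//4 - p//100 + p//400) mod 7 = (2025 + 506 - 20 + 5) mod 7 = 2516 mod 7 = 3 -> Thursday (Mon=0 ... Sun=6)
Days before May (Jan-Apr): 120; May 1 index = (3 + 120) mod 7 = 4 -> Friday
Last day offset: 31 - 1 = 30 days
Weekday index = (4 + 30) mod 7 = 6

Sunday, May 31


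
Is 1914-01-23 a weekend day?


Anchor: Jan 1, 1914. With p = 1914 - 1 = 1913: (p + p//4 - p//100 + p//400) mod 7 = (1913 + 478 - 19 + 4) mod 7 = 2376 mod 7 = 3 -> Thursday (Mon=0 ... Sun=6)
Day of year: 23; offset = 22
Weekday index = (3 + 22) mod 7 = 4 -> Friday
Weekend days: Saturday, Sunday

No


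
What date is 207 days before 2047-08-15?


Start: 2047-08-15, subtract 207 days
Back 15 days from August 15 reaches July 31, 2047 -> 192 left
July 2047 has 31 days -> back to June 30, 2047 -> 161 left
June 2047 has 30 days -> back to May 31, 2047 -> 131 left
May 2047 has 31 days -> back to April 30, 2047 -> 100 left
April 2047 has 30 days -> back to March 31, 2047 -> 70 left
March 2047 has 31 days -> back to February 28, 2047 -> 39 left
February 2047 has 28 days -> back to January 31, 2047 -> 11 left
January 2047: 31 - 11 = 20 -> lands on January 20

Result: 2047-01-20


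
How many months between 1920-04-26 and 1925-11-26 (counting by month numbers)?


From April 1920 to November 1925
5 years * 12 = 60 months, plus 7 months = 67

67 months


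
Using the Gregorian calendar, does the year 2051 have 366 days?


Gregorian leap year rule: divisible by 4, but not by 100, unless also by 400.
2051 is not divisible by 4 -> not a leap year

No


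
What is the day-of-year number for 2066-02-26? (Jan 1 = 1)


Date: February 26, 2066
Days in months 1 through 1: 31
Plus 26 days in February

Day of year: 57


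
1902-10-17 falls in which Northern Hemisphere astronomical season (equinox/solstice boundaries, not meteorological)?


Date: October 17
Astronomical Autumn (approx.; exact equinox/solstice day varies by year): September 22 to December 20
October 17 falls within the Autumn window

Autumn


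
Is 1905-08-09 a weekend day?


Anchor: Jan 1, 1905. With p = 1905 - 1 = 1904: (p + p//4 - p//100 + p//400) mod 7 = (1904 + 476 - 19 + 4) mod 7 = 2365 mod 7 = 6 -> Sunday (Mon=0 ... Sun=6)
Day of year: 221; offset = 220
Weekday index = (6 + 220) mod 7 = 2 -> Wednesday
Weekend days: Saturday, Sunday

No


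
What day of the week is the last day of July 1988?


July 1988 has 31 days
Anchor: Jan 1, 1988. With p = 1988 - 1 = 1987: (p + p//4 - p//100 + p//400) mod 7 = (1987 + 496 - 19 + 4) mod 7 = 2468 mod 7 = 4 -> Friday (Mon=0 ... Sun=6)
Days before July (Jan-Jun): 182; July 1 index = (4 + 182) mod 7 = 4 -> Friday
Last day offset: 31 - 1 = 30 days
Weekday index = (4 + 30) mod 7 = 6

Sunday, July 31


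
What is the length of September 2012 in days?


September 2012

30 days


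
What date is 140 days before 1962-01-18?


Start: 1962-01-18, subtract 140 days
Back 18 days from January 18 reaches December 31, 1961 -> 122 left
December 1961 has 31 days -> back to November 30, 1961 -> 91 left
November 1961 has 30 days -> back to October 31, 1961 -> 61 left
October 1961 has 31 days -> back to September 30, 1961 -> 30 left
September 1961 has 30 days -> back to August 31, 1961 -> 0 left
August 1961: 31 - 0 = 31 -> lands on August 31

Result: 1961-08-31


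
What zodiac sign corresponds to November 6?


Date: November 6
Conventional tropical zodiac dates: Scorpio from October 23 onward; Sagittarius starts November 22
November 6 falls within the Scorpio range

Scorpio


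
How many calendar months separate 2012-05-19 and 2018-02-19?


From May 2012 to February 2018
6 years * 12 = 72 months, minus 3 months = 69

69 months


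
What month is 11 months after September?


September is month 9
9 + 11 = 20; wrap: 20 - 12 = 8

August


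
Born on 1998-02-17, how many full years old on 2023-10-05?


Birth: 1998-02-17
Reference: 2023-10-05
Year difference: 2023 - 1998 = 25

25 years old


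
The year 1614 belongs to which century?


Century = (year - 1) // 100 + 1
= (1614 - 1) // 100 + 1
= 1613 // 100 + 1
= 16 + 1

17th century


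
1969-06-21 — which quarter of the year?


Month: June (month 6)
Q1: Jan-Mar, Q2: Apr-Jun, Q3: Jul-Sep, Q4: Oct-Dec

Q2


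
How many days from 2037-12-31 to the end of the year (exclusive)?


Day of year: 365 of 365
Remaining = 365 - 365

0 days


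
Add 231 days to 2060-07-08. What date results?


Start: 2060-07-08, add 231 days
July 2060 has 31 days: 31 - 8 = 23 days to July 31 -> 208 left
August 2060 has 31 days -> 177 left
September 2060 has 30 days -> 147 left
October 2060 has 31 days -> 116 left
November 2060 has 30 days -> 86 left
December 2060 has 31 days -> 55 left
January 2061 has 31 days -> 24 left
February 2061: 24 <= 28 -> lands on February 24

Result: 2061-02-24


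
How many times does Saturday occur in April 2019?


April 2019 has 30 days
Anchor: Jan 1, 2019. With p = 2019 - 1 = 2018: (p + p//4 - p//100 + p//400) mod 7 = (2018 + 504 - 20 + 5) mod 7 = 2507 mod 7 = 1 -> Tuesday (Mon=0 ... Sun=6)
Days before April (Jan-Mar): 90; April 1 index = (1 + 90) mod 7 = 0 -> Monday
First Saturday is April 6
Saturdays: 6, 13, 20, 27

4 Saturdays


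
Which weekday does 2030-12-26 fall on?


Date: December 26, 2030
Anchor: Jan 1, 2030. With p = 2030 - 1 = 2029: (p + p//4 - p//100 + p//400) mod 7 = (2029 + 507 - 20 + 5) mod 7 = 2521 mod 7 = 1 -> Tuesday (Mon=0 ... Sun=6)
Days before December (Jan-Nov): 334; offset = 334 + 26 - 1 = 359
Weekday index = (1 + 359) mod 7 = 3

Day of the week: Thursday


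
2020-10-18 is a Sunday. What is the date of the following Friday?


Current: Sunday
Target: Friday
Days ahead: 5

Next Friday: 2020-10-23


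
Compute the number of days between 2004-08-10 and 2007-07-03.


From 2004-08-10 to 2007-07-03
2004-08-10: days before August = 31 + 29 + 31 + 30 + 31 + 30 + 31 = 213 (2004 is a leap year); day of year = 213 + 10 = 223
2007-07-03: days before July = 31 + 28 + 31 + 30 + 31 + 30 = 181 (2007 is not a leap year); day of year = 181 + 3 = 184
Rest of 2004: 366 - 223 = 143
Full years 2005 (365), 2006 (365): 730
Total = 143 + 730 + 184 = 1057

1057 days


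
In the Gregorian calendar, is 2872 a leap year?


Gregorian leap year rule: divisible by 4, but not by 100, unless also by 400.
2872 is divisible by 4 but not 100 -> leap year

Yes


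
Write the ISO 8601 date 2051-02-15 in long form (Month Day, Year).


ISO 2051-02-15 parses as year=2051, month=02, day=15
Month 2 -> February

February 15, 2051


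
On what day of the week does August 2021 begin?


Target: August 1, 2021
Anchor: Jan 1, 2021. With p = 2021 - 1 = 2020: (p + p//4 - p//100 + p//400) mod 7 = (2020 + 505 - 20 + 5) mod 7 = 2510 mod 7 = 4 -> Friday (Mon=0 ... Sun=6)
Days before August (Jan-Jul): 212 days
Weekday index = (4 + 212) mod 7 = 6

Sunday


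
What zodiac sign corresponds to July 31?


Date: July 31
Conventional tropical zodiac dates: Leo from July 23 onward; Virgo starts August 23
July 31 falls within the Leo range

Leo


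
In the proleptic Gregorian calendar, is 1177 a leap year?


Gregorian leap year rule: divisible by 4, but not by 100, unless also by 400.
1177 is not divisible by 4 -> not a leap year

No


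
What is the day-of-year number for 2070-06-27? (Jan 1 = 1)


Date: June 27, 2070
Days in months 1 through 5: 151
Plus 27 days in June

Day of year: 178


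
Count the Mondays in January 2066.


January 2066 has 31 days
Anchor: Jan 1, 2066. With p = 2066 - 1 = 2065: (p + p//4 - p//100 + p//400) mod 7 = (2065 + 516 - 20 + 5) mod 7 = 2566 mod 7 = 4 -> Friday (Mon=0 ... Sun=6)
January 1 is the anchor itself -> Friday
First Monday is January 4
Mondays: 4, 11, 18, 25

4 Mondays


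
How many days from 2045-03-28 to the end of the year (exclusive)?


Day of year: 87 of 365
Remaining = 365 - 87

278 days


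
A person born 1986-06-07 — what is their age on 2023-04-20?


Birth: 1986-06-07
Reference: 2023-04-20
Year difference: 2023 - 1986 = 37
Birthday not yet reached in 2023, subtract 1

36 years old


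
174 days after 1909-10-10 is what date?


Start: 1909-10-10, add 174 days
October 1909 has 31 days: 31 - 10 = 21 days to October 31 -> 153 left
November 1909 has 30 days -> 123 left
December 1909 has 31 days -> 92 left
January 1910 has 31 days -> 61 left
February 1910 has 28 days -> 33 left
March 1910 has 31 days -> 2 left
April 1910: 2 <= 30 -> lands on April 2

Result: 1910-04-02


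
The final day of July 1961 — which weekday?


July 1961 has 31 days
Anchor: Jan 1, 1961. With p = 1961 - 1 = 1960: (p + p//4 - p//100 + p//400) mod 7 = (1960 + 490 - 19 + 4) mod 7 = 2435 mod 7 = 6 -> Sunday (Mon=0 ... Sun=6)
Days before July (Jan-Jun): 181; July 1 index = (6 + 181) mod 7 = 5 -> Saturday
Last day offset: 31 - 1 = 30 days
Weekday index = (5 + 30) mod 7 = 0

Monday, July 31


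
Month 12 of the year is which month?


Month 12 of 12

December


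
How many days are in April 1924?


April 1924

30 days


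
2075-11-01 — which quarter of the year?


Month: November (month 11)
Q1: Jan-Mar, Q2: Apr-Jun, Q3: Jul-Sep, Q4: Oct-Dec

Q4


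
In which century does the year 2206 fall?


Century = (year - 1) // 100 + 1
= (2206 - 1) // 100 + 1
= 2205 // 100 + 1
= 22 + 1

23rd century


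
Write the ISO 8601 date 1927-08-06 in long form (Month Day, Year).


ISO 1927-08-06 parses as year=1927, month=08, day=06
Month 8 -> August

August 6, 1927


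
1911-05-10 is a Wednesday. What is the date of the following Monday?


Current: Wednesday
Target: Monday
Days ahead: 5

Next Monday: 1911-05-15


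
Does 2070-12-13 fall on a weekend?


Anchor: Jan 1, 2070. With p = 2070 - 1 = 2069: (p + p//4 - p//100 + p//400) mod 7 = (2069 + 517 - 20 + 5) mod 7 = 2571 mod 7 = 2 -> Wednesday (Mon=0 ... Sun=6)
Day of year: 347; offset = 346
Weekday index = (2 + 346) mod 7 = 5 -> Saturday
Weekend days: Saturday, Sunday

Yes


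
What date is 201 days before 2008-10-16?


Start: 2008-10-16, subtract 201 days
Back 16 days from October 16 reaches September 30, 2008 -> 185 left
September 2008 has 30 days -> back to August 31, 2008 -> 155 left
August 2008 has 31 days -> back to July 31, 2008 -> 124 left
July 2008 has 31 days -> back to June 30, 2008 -> 93 left
June 2008 has 30 days -> back to May 31, 2008 -> 63 left
May 2008 has 31 days -> back to April 30, 2008 -> 32 left
April 2008 has 30 days -> back to March 31, 2008 -> 2 left
March 2008: 31 - 2 = 29 -> lands on March 29

Result: 2008-03-29
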